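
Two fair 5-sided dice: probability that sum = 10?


Total outcomes = 5×5 = 25
Favorable (sum = 10): 1
P = 1/25 = 0.0400

P = 0.0400


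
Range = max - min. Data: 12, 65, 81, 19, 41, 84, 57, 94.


Max = 94, Min = 12
Range = 94 - 12 = 82

Range = 82


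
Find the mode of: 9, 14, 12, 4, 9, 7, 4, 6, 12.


Frequencies: 4:2, 6:1, 7:1, 9:2, 12:2, 14:1
Max frequency = 2
Mode = 4, 9, 12

Mode = 4, 9, 12


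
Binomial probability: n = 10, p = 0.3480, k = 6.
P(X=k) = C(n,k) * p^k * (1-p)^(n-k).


C(10,6) = 210
p^6 = 0.001776
(1-p)^4 = 0.180713
P = 210 * 0.001776 * 0.180713 = 0.0674

P(X=6) = 0.0674


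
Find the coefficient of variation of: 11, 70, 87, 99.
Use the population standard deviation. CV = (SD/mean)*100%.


Mean = 66.7500
SD = 33.7963
CV = (33.7963/66.7500)*100 = 50.6311%

CV = 50.6311%


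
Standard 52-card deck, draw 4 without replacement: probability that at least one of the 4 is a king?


P(at least one) = 1 - P(none)
P(none) = (48/52) × (47/51) × (46/50) × (45/49) = 0.718737
P(at least one) = 1 - 0.718737 = 0.2813

P = 0.2813


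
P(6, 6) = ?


P(6,6) = 6!/0!
= 720/1
= 720

P(6,6) = 720


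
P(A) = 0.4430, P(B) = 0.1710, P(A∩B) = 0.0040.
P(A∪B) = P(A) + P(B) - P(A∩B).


P(A∪B) = 0.4430 + 0.1710 - 0.0040
= 0.6140 - 0.0040
= 0.6100

P(A∪B) = 0.6100


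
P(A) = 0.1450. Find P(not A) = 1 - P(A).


P(not A) = 1 - 0.1450 = 0.8550

P(not A) = 0.8550


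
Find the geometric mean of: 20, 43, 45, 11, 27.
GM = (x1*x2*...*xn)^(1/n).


Product = 20 × 43 × 45 × 11 × 27 = 11493900
GM = 11493900^(1/5) = 25.8282

GM = 25.8282


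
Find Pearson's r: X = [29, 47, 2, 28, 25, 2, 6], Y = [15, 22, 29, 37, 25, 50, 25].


Mean X = 19.8571, Mean Y = 29.0000
SD X = 15.779087, SD Y = 10.569498
Cov = -84.714286
r = -84.714286/(15.779087*10.569498) = -0.5079

r = -0.5079


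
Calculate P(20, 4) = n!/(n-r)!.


P(20,4) = 20!/16!
= 2432902008176640000/20922789888000
= 116280

P(20,4) = 116280


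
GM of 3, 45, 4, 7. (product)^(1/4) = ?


Product = 3 × 45 × 4 × 7 = 3780
GM = 3780^(1/4) = 7.8410

GM = 7.8410


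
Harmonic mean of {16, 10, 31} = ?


Sum of reciprocals = 1/16 + 1/10 + 1/31 = 0.194758
HM = 3/0.194758 = 15.4037

HM = 15.4037


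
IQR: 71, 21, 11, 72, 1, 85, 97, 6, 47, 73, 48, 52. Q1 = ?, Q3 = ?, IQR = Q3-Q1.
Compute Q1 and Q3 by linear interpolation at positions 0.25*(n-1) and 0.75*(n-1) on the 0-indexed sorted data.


Sorted: 1, 6, 11, 21, 47, 48, 52, 71, 72, 73, 85, 97
Q1 (25th %ile) = 18.5000
Q3 (75th %ile) = 72.2500
IQR = 72.2500 - 18.5000 = 53.7500

IQR = 53.7500


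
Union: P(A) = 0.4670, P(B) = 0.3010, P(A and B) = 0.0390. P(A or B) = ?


P(A∪B) = 0.4670 + 0.3010 - 0.0390
= 0.7680 - 0.0390
= 0.7290

P(A∪B) = 0.7290


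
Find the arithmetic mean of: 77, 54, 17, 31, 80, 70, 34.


Sum = 77 + 54 + 17 + 31 + 80 + 70 + 34 = 363
n = 7
Mean = 363/7 = 51.8571

Mean = 51.8571


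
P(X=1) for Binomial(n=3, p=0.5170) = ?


C(3,1) = 3
p^1 = 0.517000
(1-p)^2 = 0.233289
P = 3 * 0.517000 * 0.233289 = 0.3618

P(X=1) = 0.3618


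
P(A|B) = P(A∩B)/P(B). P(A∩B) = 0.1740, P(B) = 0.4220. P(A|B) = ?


P(A|B) = 0.1740/0.4220 = 0.4123

P(A|B) = 0.4123


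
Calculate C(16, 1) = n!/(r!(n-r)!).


C(16,1) = 16!/(1! × 15!)
= 20922789888000/(1 × 1307674368000)
= 16

C(16,1) = 16


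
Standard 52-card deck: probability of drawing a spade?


13 spades in 52 cards
P = 13/52 = 0.2500

P = 0.2500


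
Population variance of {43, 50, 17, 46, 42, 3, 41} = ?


Mean = 34.5714
Squared deviations: 71.0408, 238.0408, 308.7551, 130.6122, 55.1837, 996.7551, 41.3265
Sum = 1841.7143
Variance = 1841.7143/7 = 263.1020

Variance = 263.1020


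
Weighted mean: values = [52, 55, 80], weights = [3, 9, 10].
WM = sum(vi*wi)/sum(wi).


Numerator = 52*3 + 55*9 + 80*10 = 1451
Denominator = 3 + 9 + 10 = 22
WM = 1451/22 = 65.9545

WM = 65.9545


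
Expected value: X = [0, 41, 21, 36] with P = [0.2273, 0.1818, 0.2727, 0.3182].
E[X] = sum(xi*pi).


E[X] = 0*0.2273 + 41*0.1818 + 21*0.2727 + 36*0.3182
= 0 + 7.4538 + 5.7267 + 11.4552
= 24.6357

E[X] = 24.6357


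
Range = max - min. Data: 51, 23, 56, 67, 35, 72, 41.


Max = 72, Min = 23
Range = 72 - 23 = 49

Range = 49


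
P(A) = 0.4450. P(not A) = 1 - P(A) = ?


P(not A) = 1 - 0.4450 = 0.5550

P(not A) = 0.5550


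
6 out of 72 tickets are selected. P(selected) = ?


P = 6/72 = 0.0833

P = 0.0833


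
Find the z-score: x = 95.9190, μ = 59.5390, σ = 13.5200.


z = (95.9190 - 59.5390)/13.5200
= 36.3800/13.5200
= 2.6908

z = 2.6908


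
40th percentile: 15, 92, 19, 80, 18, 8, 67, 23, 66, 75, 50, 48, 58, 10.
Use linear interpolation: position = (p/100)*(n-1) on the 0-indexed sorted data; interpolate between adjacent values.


Sorted: 8, 10, 15, 18, 19, 23, 48, 50, 58, 66, 67, 75, 80, 92
n = 14
Index = 40/100 * 13 = 5.2000
Lower = data[5] = 23, Upper = data[6] = 48
P40 = 23 + 0.2000*(25) = 28.0000

P40 = 28.0000


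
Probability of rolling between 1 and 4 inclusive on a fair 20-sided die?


Favorable outcomes (1 ≤ roll ≤ 4): 4
Total outcomes = 20
P = 4/20 = 0.2000

P = 0.2000


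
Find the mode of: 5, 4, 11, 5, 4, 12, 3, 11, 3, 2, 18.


Frequencies: 2:1, 3:2, 4:2, 5:2, 11:2, 12:1, 18:1
Max frequency = 2
Mode = 3, 4, 5, 11

Mode = 3, 4, 5, 11


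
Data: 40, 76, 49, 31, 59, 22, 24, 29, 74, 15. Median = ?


Sorted: 15, 22, 24, 29, 31, 40, 49, 59, 74, 76
n = 10 (even)
Middle values: 31 and 40
Median = (31+40)/2 = 35.5000

Median = 35.5000


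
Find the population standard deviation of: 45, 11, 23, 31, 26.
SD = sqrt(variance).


Mean = 27.2000
Variance = 122.5600
SD = sqrt(122.5600) = 11.0707

SD = 11.0707


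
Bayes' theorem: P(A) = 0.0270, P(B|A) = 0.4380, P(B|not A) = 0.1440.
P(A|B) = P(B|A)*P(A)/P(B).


P(B) = P(B|A)*P(A) + P(B|A')*P(A')
= 0.4380*0.0270 + 0.1440*0.9730
= 0.011826 + 0.140112 = 0.151938
P(A|B) = 0.011826/0.151938 = 0.0778

P(A|B) = 0.0778


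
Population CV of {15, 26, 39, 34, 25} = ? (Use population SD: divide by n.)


Mean = 27.8000
SD = 8.2316
CV = (8.2316/27.8000)*100 = 29.6102%

CV = 29.6102%


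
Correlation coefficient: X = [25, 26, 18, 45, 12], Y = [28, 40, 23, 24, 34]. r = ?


Mean X = 25.2000, Mean Y = 29.8000
SD X = 11.124747, SD Y = 6.400000
Cov = -22.560000
r = -22.560000/(11.124747*6.400000) = -0.3169

r = -0.3169


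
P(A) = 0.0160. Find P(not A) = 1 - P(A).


P(not A) = 1 - 0.0160 = 0.9840

P(not A) = 0.9840


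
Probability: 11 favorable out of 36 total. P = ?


P = 11/36 = 0.3056

P = 0.3056


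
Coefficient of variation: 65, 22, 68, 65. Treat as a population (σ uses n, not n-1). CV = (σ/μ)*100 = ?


Mean = 55.0000
SD = 19.0919
CV = (19.0919/55.0000)*100 = 34.7125%

CV = 34.7125%


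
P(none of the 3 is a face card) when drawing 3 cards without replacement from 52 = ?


P(no face cards) = (40/52) × (39/51) × (38/50)
= 0.4471

P = 0.4471


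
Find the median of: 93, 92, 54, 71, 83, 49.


Sorted: 49, 54, 71, 83, 92, 93
n = 6 (even)
Middle values: 71 and 83
Median = (71+83)/2 = 77.0000

Median = 77.0000


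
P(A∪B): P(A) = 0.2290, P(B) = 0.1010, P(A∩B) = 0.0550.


P(A∪B) = 0.2290 + 0.1010 - 0.0550
= 0.3300 - 0.0550
= 0.2750

P(A∪B) = 0.2750


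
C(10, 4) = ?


C(10,4) = 10!/(4! × 6!)
= 3628800/(24 × 720)
= 210

C(10,4) = 210


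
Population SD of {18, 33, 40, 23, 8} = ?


Mean = 24.4000
Variance = 125.8400
SD = sqrt(125.8400) = 11.2178

SD = 11.2178


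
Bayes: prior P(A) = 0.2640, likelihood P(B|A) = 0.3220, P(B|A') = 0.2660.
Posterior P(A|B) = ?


P(B) = P(B|A)*P(A) + P(B|A')*P(A')
= 0.3220*0.2640 + 0.2660*0.7360
= 0.085008 + 0.195776 = 0.280784
P(A|B) = 0.085008/0.280784 = 0.3028

P(A|B) = 0.3028


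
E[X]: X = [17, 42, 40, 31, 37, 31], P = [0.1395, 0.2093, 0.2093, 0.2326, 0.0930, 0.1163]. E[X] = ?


E[X] = 17*0.1395 + 42*0.2093 + 40*0.2093 + 31*0.2326 + 37*0.0930 + 31*0.1163
= 2.3715 + 8.7906 + 8.3720 + 7.2106 + 3.4410 + 3.6053
= 33.7910

E[X] = 33.7910


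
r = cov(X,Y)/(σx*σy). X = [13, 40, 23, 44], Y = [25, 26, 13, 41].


Mean X = 30.0000, Mean Y = 26.2500
SD X = 12.589678, SD Y = 9.934158
Cov = 79.500000
r = 79.500000/(12.589678*9.934158) = 0.6357

r = 0.6357


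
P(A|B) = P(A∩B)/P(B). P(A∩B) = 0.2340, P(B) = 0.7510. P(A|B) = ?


P(A|B) = 0.2340/0.7510 = 0.3116

P(A|B) = 0.3116


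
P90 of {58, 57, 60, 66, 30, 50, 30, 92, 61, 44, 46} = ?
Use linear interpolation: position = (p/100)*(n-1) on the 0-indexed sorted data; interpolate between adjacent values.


Sorted: 30, 30, 44, 46, 50, 57, 58, 60, 61, 66, 92
n = 11
Index = 90/100 * 10 = 9.0000
Lower = data[9] = 66, Upper = data[10] = 92
P90 = 66 + 0*(26) = 66.0000

P90 = 66.0000


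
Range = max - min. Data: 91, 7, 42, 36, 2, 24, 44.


Max = 91, Min = 2
Range = 91 - 2 = 89

Range = 89


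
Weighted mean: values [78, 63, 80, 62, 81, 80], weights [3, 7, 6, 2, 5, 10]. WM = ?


Numerator = 78*3 + 63*7 + 80*6 + 62*2 + 81*5 + 80*10 = 2484
Denominator = 3 + 7 + 6 + 2 + 5 + 10 = 33
WM = 2484/33 = 75.2727

WM = 75.2727


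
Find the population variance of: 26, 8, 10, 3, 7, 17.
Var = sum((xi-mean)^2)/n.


Mean = 11.8333
Squared deviations: 200.6944, 14.6944, 3.3611, 78.0278, 23.3611, 26.6944
Sum = 346.8333
Variance = 346.8333/6 = 57.8056

Variance = 57.8056


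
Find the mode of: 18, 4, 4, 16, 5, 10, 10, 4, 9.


Frequencies: 4:3, 5:1, 9:1, 10:2, 16:1, 18:1
Max frequency = 3
Mode = 4

Mode = 4


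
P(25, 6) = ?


P(25,6) = 25!/19!
= 15511210043330985984000000/121645100408832000
= 127512000

P(25,6) = 127512000


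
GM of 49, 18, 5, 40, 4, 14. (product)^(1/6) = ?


Product = 49 × 18 × 5 × 40 × 4 × 14 = 9878400
GM = 9878400^(1/6) = 14.6481

GM = 14.6481


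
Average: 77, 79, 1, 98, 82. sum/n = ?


Sum = 77 + 79 + 1 + 98 + 82 = 337
n = 5
Mean = 337/5 = 67.4000

Mean = 67.4000


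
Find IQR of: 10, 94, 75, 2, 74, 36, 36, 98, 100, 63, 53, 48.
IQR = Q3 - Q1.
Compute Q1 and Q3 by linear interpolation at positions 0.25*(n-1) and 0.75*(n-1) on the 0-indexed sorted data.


Sorted: 2, 10, 36, 36, 48, 53, 63, 74, 75, 94, 98, 100
Q1 (25th %ile) = 36.0000
Q3 (75th %ile) = 79.7500
IQR = 79.7500 - 36.0000 = 43.7500

IQR = 43.7500


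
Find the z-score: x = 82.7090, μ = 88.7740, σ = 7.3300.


z = (82.7090 - 88.7740)/7.3300
= -6.0650/7.3300
= -0.8274

z = -0.8274


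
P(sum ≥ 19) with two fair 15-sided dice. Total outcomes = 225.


Total outcomes = 15×15 = 225
Favorable (sum ≥ 19): 78
P = 78/225 = 0.3467

P = 0.3467


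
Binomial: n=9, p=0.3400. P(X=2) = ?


C(9,2) = 36
p^2 = 0.115600
(1-p)^7 = 0.054552
P = 36 * 0.115600 * 0.054552 = 0.2270

P(X=2) = 0.2270


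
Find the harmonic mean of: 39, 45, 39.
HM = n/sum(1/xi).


Sum of reciprocals = 1/39 + 1/45 + 1/39 = 0.073504
HM = 3/0.073504 = 40.8140

HM = 40.8140


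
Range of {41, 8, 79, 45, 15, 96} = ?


Max = 96, Min = 8
Range = 96 - 8 = 88

Range = 88


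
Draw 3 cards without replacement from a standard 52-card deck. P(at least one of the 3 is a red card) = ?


P(at least one) = 1 - P(none)
P(none) = (26/52) × (25/51) × (24/50) = 0.117647
P(at least one) = 1 - 0.117647 = 0.8824

P = 0.8824


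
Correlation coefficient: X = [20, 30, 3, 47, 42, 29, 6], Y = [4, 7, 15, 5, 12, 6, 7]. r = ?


Mean X = 25.2857, Mean Y = 8.0000
SD X = 15.507733, SD Y = 3.703280
Cov = -18.000000
r = -18.000000/(15.507733*3.703280) = -0.3134

r = -0.3134


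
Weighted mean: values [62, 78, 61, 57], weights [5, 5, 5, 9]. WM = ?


Numerator = 62*5 + 78*5 + 61*5 + 57*9 = 1518
Denominator = 5 + 5 + 5 + 9 = 24
WM = 1518/24 = 63.2500

WM = 63.2500


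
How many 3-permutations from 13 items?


P(13,3) = 13!/10!
= 6227020800/3628800
= 1716

P(13,3) = 1716


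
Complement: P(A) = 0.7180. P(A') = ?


P(not A) = 1 - 0.7180 = 0.2820

P(not A) = 0.2820


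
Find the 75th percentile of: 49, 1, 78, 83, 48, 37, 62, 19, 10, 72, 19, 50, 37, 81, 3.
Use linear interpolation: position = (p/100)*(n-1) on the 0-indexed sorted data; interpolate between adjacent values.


Sorted: 1, 3, 10, 19, 19, 37, 37, 48, 49, 50, 62, 72, 78, 81, 83
n = 15
Index = 75/100 * 14 = 10.5000
Lower = data[10] = 62, Upper = data[11] = 72
P75 = 62 + 0.5000*(10) = 67.0000

P75 = 67.0000


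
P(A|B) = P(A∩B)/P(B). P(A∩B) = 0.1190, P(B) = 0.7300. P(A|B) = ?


P(A|B) = 0.1190/0.7300 = 0.1630

P(A|B) = 0.1630


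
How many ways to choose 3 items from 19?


C(19,3) = 19!/(3! × 16!)
= 121645100408832000/(6 × 20922789888000)
= 969

C(19,3) = 969


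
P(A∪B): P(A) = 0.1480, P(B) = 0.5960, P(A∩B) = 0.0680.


P(A∪B) = 0.1480 + 0.5960 - 0.0680
= 0.7440 - 0.0680
= 0.6760

P(A∪B) = 0.6760


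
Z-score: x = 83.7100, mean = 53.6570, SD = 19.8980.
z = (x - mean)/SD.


z = (83.7100 - 53.6570)/19.8980
= 30.0530/19.8980
= 1.5104

z = 1.5104


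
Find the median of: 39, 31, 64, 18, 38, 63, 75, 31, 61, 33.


Sorted: 18, 31, 31, 33, 38, 39, 61, 63, 64, 75
n = 10 (even)
Middle values: 38 and 39
Median = (38+39)/2 = 38.5000

Median = 38.5000


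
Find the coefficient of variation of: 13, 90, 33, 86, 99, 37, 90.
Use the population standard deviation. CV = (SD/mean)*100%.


Mean = 64.0000
SD = 32.4081
CV = (32.4081/64.0000)*100 = 50.6377%

CV = 50.6377%


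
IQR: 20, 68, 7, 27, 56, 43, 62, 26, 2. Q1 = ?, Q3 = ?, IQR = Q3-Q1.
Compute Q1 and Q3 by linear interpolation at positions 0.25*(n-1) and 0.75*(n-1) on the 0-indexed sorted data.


Sorted: 2, 7, 20, 26, 27, 43, 56, 62, 68
Q1 (25th %ile) = 20.0000
Q3 (75th %ile) = 56.0000
IQR = 56.0000 - 20.0000 = 36.0000

IQR = 36.0000


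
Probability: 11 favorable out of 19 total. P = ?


P = 11/19 = 0.5789

P = 0.5789


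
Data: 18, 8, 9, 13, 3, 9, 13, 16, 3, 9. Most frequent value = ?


Frequencies: 3:2, 8:1, 9:3, 13:2, 16:1, 18:1
Max frequency = 3
Mode = 9

Mode = 9


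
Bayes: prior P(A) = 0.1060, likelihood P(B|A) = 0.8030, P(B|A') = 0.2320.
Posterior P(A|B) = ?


P(B) = P(B|A)*P(A) + P(B|A')*P(A')
= 0.8030*0.1060 + 0.2320*0.8940
= 0.085118 + 0.207408 = 0.292526
P(A|B) = 0.085118/0.292526 = 0.2910

P(A|B) = 0.2910


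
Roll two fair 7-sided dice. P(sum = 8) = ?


Total outcomes = 7×7 = 49
Favorable (sum = 8): 7
P = 7/49 = 0.1429

P = 0.1429


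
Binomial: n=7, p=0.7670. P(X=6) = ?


C(7,6) = 7
p^6 = 0.203597
(1-p)^1 = 0.233000
P = 7 * 0.203597 * 0.233000 = 0.3321

P(X=6) = 0.3321


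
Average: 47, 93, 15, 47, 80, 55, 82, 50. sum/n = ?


Sum = 47 + 93 + 15 + 47 + 80 + 55 + 82 + 50 = 469
n = 8
Mean = 469/8 = 58.6250

Mean = 58.6250


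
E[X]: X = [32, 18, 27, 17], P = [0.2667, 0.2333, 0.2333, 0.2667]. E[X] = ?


E[X] = 32*0.2667 + 18*0.2333 + 27*0.2333 + 17*0.2667
= 8.5344 + 4.1994 + 6.2991 + 4.5339
= 23.5668

E[X] = 23.5668


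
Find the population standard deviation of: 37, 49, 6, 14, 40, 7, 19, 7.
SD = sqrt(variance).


Mean = 22.3750
Variance = 256.9844
SD = sqrt(256.9844) = 16.0307

SD = 16.0307


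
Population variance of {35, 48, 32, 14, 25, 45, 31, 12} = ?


Mean = 30.2500
Squared deviations: 22.5625, 315.0625, 3.0625, 264.0625, 27.5625, 217.5625, 0.5625, 333.0625
Sum = 1183.5000
Variance = 1183.5000/8 = 147.9375

Variance = 147.9375


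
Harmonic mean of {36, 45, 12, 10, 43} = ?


Sum of reciprocals = 1/36 + 1/45 + 1/12 + 1/10 + 1/43 = 0.256589
HM = 5/0.256589 = 19.4864

HM = 19.4864


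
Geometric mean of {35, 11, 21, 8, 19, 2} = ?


Product = 35 × 11 × 21 × 8 × 19 × 2 = 2457840
GM = 2457840^(1/6) = 11.6170

GM = 11.6170


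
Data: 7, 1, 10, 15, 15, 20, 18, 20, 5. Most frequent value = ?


Frequencies: 1:1, 5:1, 7:1, 10:1, 15:2, 18:1, 20:2
Max frequency = 2
Mode = 15, 20

Mode = 15, 20


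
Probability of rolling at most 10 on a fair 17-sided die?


Favorable outcomes (roll ≤ 10): 10
Total outcomes = 17
P = 10/17 = 0.5882

P = 0.5882


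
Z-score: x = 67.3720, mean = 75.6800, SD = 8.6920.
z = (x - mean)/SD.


z = (67.3720 - 75.6800)/8.6920
= -8.3080/8.6920
= -0.9558

z = -0.9558


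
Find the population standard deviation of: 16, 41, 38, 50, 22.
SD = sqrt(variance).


Mean = 33.4000
Variance = 157.4400
SD = sqrt(157.4400) = 12.5475

SD = 12.5475


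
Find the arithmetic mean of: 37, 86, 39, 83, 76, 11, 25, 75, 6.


Sum = 37 + 86 + 39 + 83 + 76 + 11 + 25 + 75 + 6 = 438
n = 9
Mean = 438/9 = 48.6667

Mean = 48.6667


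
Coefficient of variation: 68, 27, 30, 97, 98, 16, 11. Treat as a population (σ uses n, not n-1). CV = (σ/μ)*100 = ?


Mean = 49.5714
SD = 34.7269
CV = (34.7269/49.5714)*100 = 70.0543%

CV = 70.0543%


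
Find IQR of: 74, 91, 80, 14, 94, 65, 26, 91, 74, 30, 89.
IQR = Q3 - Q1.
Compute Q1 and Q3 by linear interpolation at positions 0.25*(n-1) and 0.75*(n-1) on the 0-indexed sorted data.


Sorted: 14, 26, 30, 65, 74, 74, 80, 89, 91, 91, 94
Q1 (25th %ile) = 47.5000
Q3 (75th %ile) = 90.0000
IQR = 90.0000 - 47.5000 = 42.5000

IQR = 42.5000


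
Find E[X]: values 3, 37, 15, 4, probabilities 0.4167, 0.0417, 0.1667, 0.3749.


E[X] = 3*0.4167 + 37*0.0417 + 15*0.1667 + 4*0.3749
= 1.2501 + 1.5429 + 2.5005 + 1.4996
= 6.7931

E[X] = 6.7931


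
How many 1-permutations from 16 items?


P(16,1) = 16!/15!
= 20922789888000/1307674368000
= 16

P(16,1) = 16


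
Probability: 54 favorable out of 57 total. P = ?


P = 54/57 = 0.9474

P = 0.9474


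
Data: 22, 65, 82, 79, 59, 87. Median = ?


Sorted: 22, 59, 65, 79, 82, 87
n = 6 (even)
Middle values: 65 and 79
Median = (65+79)/2 = 72.0000

Median = 72.0000


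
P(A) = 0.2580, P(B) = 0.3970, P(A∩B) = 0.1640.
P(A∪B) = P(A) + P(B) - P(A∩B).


P(A∪B) = 0.2580 + 0.3970 - 0.1640
= 0.6550 - 0.1640
= 0.4910

P(A∪B) = 0.4910


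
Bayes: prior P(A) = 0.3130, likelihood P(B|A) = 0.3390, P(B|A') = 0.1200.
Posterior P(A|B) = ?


P(B) = P(B|A)*P(A) + P(B|A')*P(A')
= 0.3390*0.3130 + 0.1200*0.6870
= 0.106107 + 0.082440 = 0.188547
P(A|B) = 0.106107/0.188547 = 0.5628

P(A|B) = 0.5628


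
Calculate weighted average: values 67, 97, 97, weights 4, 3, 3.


Numerator = 67*4 + 97*3 + 97*3 = 850
Denominator = 4 + 3 + 3 = 10
WM = 850/10 = 85.0000

WM = 85.0000


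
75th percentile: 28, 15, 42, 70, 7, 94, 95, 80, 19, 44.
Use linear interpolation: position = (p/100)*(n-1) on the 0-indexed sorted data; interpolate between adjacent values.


Sorted: 7, 15, 19, 28, 42, 44, 70, 80, 94, 95
n = 10
Index = 75/100 * 9 = 6.7500
Lower = data[6] = 70, Upper = data[7] = 80
P75 = 70 + 0.7500*(10) = 77.5000

P75 = 77.5000


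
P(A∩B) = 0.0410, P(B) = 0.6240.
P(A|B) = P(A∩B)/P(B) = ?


P(A|B) = 0.0410/0.6240 = 0.0657

P(A|B) = 0.0657


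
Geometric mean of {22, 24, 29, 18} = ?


Product = 22 × 24 × 29 × 18 = 275616
GM = 275616^(1/4) = 22.9127

GM = 22.9127


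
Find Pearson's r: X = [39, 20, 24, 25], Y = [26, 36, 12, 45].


Mean X = 27.0000, Mean Y = 29.7500
SD X = 7.176350, SD Y = 12.255101
Cov = -16.500000
r = -16.500000/(7.176350*12.255101) = -0.1876

r = -0.1876


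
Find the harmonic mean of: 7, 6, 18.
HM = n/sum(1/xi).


Sum of reciprocals = 1/7 + 1/6 + 1/18 = 0.365079
HM = 3/0.365079 = 8.2174

HM = 8.2174


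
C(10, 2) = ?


C(10,2) = 10!/(2! × 8!)
= 3628800/(2 × 40320)
= 45

C(10,2) = 45


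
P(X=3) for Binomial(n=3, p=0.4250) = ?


C(3,3) = 1
p^3 = 0.076766
(1-p)^0 = 1.000000
P = 1 * 0.076766 * 1.000000 = 0.0768

P(X=3) = 0.0768


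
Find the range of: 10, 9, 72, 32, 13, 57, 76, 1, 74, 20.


Max = 76, Min = 1
Range = 76 - 1 = 75

Range = 75


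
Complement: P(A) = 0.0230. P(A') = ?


P(not A) = 1 - 0.0230 = 0.9770

P(not A) = 0.9770


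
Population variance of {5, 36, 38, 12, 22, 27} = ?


Mean = 23.3333
Squared deviations: 336.1111, 160.4444, 215.1111, 128.4444, 1.7778, 13.4444
Sum = 855.3333
Variance = 855.3333/6 = 142.5556

Variance = 142.5556


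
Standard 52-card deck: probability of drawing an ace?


4 aces in 52 cards
P = 4/52 = 0.0769

P = 0.0769


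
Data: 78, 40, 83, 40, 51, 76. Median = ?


Sorted: 40, 40, 51, 76, 78, 83
n = 6 (even)
Middle values: 51 and 76
Median = (51+76)/2 = 63.5000

Median = 63.5000


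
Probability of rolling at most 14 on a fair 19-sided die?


Favorable outcomes (roll ≤ 14): 14
Total outcomes = 19
P = 14/19 = 0.7368

P = 0.7368


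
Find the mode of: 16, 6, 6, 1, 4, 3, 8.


Frequencies: 1:1, 3:1, 4:1, 6:2, 8:1, 16:1
Max frequency = 2
Mode = 6

Mode = 6


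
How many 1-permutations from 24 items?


P(24,1) = 24!/23!
= 620448401733239439360000/25852016738884976640000
= 24

P(24,1) = 24


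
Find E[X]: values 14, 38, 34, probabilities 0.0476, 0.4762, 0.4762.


E[X] = 14*0.0476 + 38*0.4762 + 34*0.4762
= 0.6664 + 18.0956 + 16.1908
= 34.9528

E[X] = 34.9528


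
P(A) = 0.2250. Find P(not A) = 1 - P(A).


P(not A) = 1 - 0.2250 = 0.7750

P(not A) = 0.7750


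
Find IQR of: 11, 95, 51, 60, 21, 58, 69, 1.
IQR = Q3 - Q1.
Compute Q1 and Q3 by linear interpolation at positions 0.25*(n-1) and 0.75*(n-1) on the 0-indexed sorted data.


Sorted: 1, 11, 21, 51, 58, 60, 69, 95
Q1 (25th %ile) = 18.5000
Q3 (75th %ile) = 62.2500
IQR = 62.2500 - 18.5000 = 43.7500

IQR = 43.7500


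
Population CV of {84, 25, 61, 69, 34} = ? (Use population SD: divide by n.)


Mean = 54.6000
SD = 21.9691
CV = (21.9691/54.6000)*100 = 40.2364%

CV = 40.2364%


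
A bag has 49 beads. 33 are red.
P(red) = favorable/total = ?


P = 33/49 = 0.6735

P = 0.6735


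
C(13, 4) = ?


C(13,4) = 13!/(4! × 9!)
= 6227020800/(24 × 362880)
= 715

C(13,4) = 715


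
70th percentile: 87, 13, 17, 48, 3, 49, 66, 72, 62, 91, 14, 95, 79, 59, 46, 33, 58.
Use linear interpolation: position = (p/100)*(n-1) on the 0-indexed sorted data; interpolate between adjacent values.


Sorted: 3, 13, 14, 17, 33, 46, 48, 49, 58, 59, 62, 66, 72, 79, 87, 91, 95
n = 17
Index = 70/100 * 16 = 11.2000
Lower = data[11] = 66, Upper = data[12] = 72
P70 = 66 + 0.2000*(6) = 67.2000

P70 = 67.2000


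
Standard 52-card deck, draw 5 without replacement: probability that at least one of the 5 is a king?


P(at least one) = 1 - P(none)
P(none) = (48/52) × (47/51) × (46/50) × (45/49) × (44/48) = 0.658842
P(at least one) = 1 - 0.658842 = 0.3412

P = 0.3412


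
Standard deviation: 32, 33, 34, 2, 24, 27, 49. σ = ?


Mean = 28.7143
Variance = 172.4898
SD = sqrt(172.4898) = 13.1335

SD = 13.1335


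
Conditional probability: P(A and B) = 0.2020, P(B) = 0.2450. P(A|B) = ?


P(A|B) = 0.2020/0.2450 = 0.8245

P(A|B) = 0.8245


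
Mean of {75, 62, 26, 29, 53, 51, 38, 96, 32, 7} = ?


Sum = 75 + 62 + 26 + 29 + 53 + 51 + 38 + 96 + 32 + 7 = 469
n = 10
Mean = 469/10 = 46.9000

Mean = 46.9000


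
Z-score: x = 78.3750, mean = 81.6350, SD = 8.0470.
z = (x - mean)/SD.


z = (78.3750 - 81.6350)/8.0470
= -3.2600/8.0470
= -0.4051

z = -0.4051


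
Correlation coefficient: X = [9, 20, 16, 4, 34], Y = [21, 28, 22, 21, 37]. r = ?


Mean X = 16.6000, Mean Y = 25.8000
SD X = 10.307279, SD Y = 6.177378
Cov = 60.320000
r = 60.320000/(10.307279*6.177378) = 0.9474

r = 0.9474


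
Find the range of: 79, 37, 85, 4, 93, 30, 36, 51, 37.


Max = 93, Min = 4
Range = 93 - 4 = 89

Range = 89


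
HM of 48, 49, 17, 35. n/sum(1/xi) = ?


Sum of reciprocals = 1/48 + 1/49 + 1/17 + 1/35 = 0.128636
HM = 4/0.128636 = 31.0954

HM = 31.0954


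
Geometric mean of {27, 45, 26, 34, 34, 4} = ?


Product = 27 × 45 × 26 × 34 × 34 × 4 = 146072160
GM = 146072160^(1/6) = 22.9489

GM = 22.9489


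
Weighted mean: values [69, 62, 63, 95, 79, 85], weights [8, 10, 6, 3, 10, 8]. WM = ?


Numerator = 69*8 + 62*10 + 63*6 + 95*3 + 79*10 + 85*8 = 3305
Denominator = 8 + 10 + 6 + 3 + 10 + 8 = 45
WM = 3305/45 = 73.4444

WM = 73.4444


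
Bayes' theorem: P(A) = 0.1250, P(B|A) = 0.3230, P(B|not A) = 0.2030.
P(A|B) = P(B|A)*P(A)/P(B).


P(B) = P(B|A)*P(A) + P(B|A')*P(A')
= 0.3230*0.1250 + 0.2030*0.8750
= 0.040375 + 0.177625 = 0.218000
P(A|B) = 0.040375/0.218000 = 0.1852

P(A|B) = 0.1852


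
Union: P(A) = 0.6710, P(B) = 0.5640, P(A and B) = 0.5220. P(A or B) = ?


P(A∪B) = 0.6710 + 0.5640 - 0.5220
= 1.2350 - 0.5220
= 0.7130

P(A∪B) = 0.7130


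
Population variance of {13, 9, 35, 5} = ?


Mean = 15.5000
Squared deviations: 6.2500, 42.2500, 380.2500, 110.2500
Sum = 539.0000
Variance = 539.0000/4 = 134.7500

Variance = 134.7500


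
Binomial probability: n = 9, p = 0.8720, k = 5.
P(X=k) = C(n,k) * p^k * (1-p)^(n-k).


C(9,5) = 126
p^5 = 0.504176
(1-p)^4 = 0.000268
P = 126 * 0.504176 * 0.000268 = 0.0171

P(X=5) = 0.0171


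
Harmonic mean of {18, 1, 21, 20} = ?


Sum of reciprocals = 1/18 + 1/1 + 1/21 + 1/20 = 1.153175
HM = 4/1.153175 = 3.4687

HM = 3.4687


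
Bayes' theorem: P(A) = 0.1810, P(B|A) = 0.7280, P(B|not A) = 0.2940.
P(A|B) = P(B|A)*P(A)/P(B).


P(B) = P(B|A)*P(A) + P(B|A')*P(A')
= 0.7280*0.1810 + 0.2940*0.8190
= 0.131768 + 0.240786 = 0.372554
P(A|B) = 0.131768/0.372554 = 0.3537

P(A|B) = 0.3537


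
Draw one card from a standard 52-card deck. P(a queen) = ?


4 queens in 52 cards
P = 4/52 = 0.0769

P = 0.0769


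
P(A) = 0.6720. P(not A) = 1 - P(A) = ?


P(not A) = 1 - 0.6720 = 0.3280

P(not A) = 0.3280


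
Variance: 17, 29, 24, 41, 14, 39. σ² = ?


Mean = 27.3333
Squared deviations: 106.7778, 2.7778, 11.1111, 186.7778, 177.7778, 136.1111
Sum = 621.3333
Variance = 621.3333/6 = 103.5556

Variance = 103.5556


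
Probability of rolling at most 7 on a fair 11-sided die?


Favorable outcomes (roll ≤ 7): 7
Total outcomes = 11
P = 7/11 = 0.6364

P = 0.6364


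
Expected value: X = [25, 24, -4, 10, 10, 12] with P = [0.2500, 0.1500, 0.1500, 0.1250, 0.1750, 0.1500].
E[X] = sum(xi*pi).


E[X] = 25*0.2500 + 24*0.1500 - 4*0.1500 + 10*0.1250 + 10*0.1750 + 12*0.1500
= 6.2500 + 3.6000 - 0.6000 + 1.2500 + 1.7500 + 1.8000
= 14.0500

E[X] = 14.0500


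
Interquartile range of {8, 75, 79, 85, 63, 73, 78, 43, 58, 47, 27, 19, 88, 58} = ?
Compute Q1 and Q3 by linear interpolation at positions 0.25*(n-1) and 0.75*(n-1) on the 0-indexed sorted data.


Sorted: 8, 19, 27, 43, 47, 58, 58, 63, 73, 75, 78, 79, 85, 88
Q1 (25th %ile) = 44.0000
Q3 (75th %ile) = 77.2500
IQR = 77.2500 - 44.0000 = 33.2500

IQR = 33.2500


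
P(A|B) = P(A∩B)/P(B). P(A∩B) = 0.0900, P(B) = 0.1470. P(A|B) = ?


P(A|B) = 0.0900/0.1470 = 0.6122

P(A|B) = 0.6122


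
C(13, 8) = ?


C(13,8) = 13!/(8! × 5!)
= 6227020800/(40320 × 120)
= 1287

C(13,8) = 1287


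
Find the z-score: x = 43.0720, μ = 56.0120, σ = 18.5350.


z = (43.0720 - 56.0120)/18.5350
= -12.9400/18.5350
= -0.6981

z = -0.6981


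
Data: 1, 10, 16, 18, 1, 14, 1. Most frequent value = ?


Frequencies: 1:3, 10:1, 14:1, 16:1, 18:1
Max frequency = 3
Mode = 1

Mode = 1


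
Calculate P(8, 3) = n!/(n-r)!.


P(8,3) = 8!/5!
= 40320/120
= 336

P(8,3) = 336


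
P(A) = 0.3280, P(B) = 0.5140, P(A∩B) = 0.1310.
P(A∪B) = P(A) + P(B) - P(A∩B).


P(A∪B) = 0.3280 + 0.5140 - 0.1310
= 0.8420 - 0.1310
= 0.7110

P(A∪B) = 0.7110


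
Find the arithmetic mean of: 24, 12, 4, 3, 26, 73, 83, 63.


Sum = 24 + 12 + 4 + 3 + 26 + 73 + 83 + 63 = 288
n = 8
Mean = 288/8 = 36.0000

Mean = 36.0000


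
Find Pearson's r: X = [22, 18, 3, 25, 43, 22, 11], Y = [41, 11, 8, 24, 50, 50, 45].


Mean X = 20.5714, Mean Y = 32.7143
SD X = 11.549362, SD Y = 16.798931
Cov = 108.306122
r = 108.306122/(11.549362*16.798931) = 0.5582

r = 0.5582


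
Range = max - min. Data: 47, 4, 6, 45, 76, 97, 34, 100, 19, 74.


Max = 100, Min = 4
Range = 100 - 4 = 96

Range = 96


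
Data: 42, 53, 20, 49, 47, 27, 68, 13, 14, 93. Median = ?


Sorted: 13, 14, 20, 27, 42, 47, 49, 53, 68, 93
n = 10 (even)
Middle values: 42 and 47
Median = (42+47)/2 = 44.5000

Median = 44.5000


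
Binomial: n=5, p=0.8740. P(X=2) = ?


C(5,2) = 10
p^2 = 0.763876
(1-p)^3 = 0.002000
P = 10 * 0.763876 * 0.002000 = 0.0153

P(X=2) = 0.0153


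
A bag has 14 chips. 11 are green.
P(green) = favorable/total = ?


P = 11/14 = 0.7857

P = 0.7857


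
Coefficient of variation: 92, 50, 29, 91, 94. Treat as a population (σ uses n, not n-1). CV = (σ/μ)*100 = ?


Mean = 71.2000
SD = 26.7387
CV = (26.7387/71.2000)*100 = 37.5544%

CV = 37.5544%


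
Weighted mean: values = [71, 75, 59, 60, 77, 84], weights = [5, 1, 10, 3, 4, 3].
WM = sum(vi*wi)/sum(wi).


Numerator = 71*5 + 75*1 + 59*10 + 60*3 + 77*4 + 84*3 = 1760
Denominator = 5 + 1 + 10 + 3 + 4 + 3 = 26
WM = 1760/26 = 67.6923

WM = 67.6923


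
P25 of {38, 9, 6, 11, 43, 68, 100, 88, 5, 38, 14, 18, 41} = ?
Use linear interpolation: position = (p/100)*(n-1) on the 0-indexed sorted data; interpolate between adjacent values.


Sorted: 5, 6, 9, 11, 14, 18, 38, 38, 41, 43, 68, 88, 100
n = 13
Index = 25/100 * 12 = 3.0000
Lower = data[3] = 11, Upper = data[4] = 14
P25 = 11 + 0*(3) = 11.0000

P25 = 11.0000


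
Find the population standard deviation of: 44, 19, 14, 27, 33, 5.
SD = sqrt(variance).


Mean = 23.6667
Variance = 162.5556
SD = sqrt(162.5556) = 12.7497

SD = 12.7497


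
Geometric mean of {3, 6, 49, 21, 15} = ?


Product = 3 × 6 × 49 × 21 × 15 = 277830
GM = 277830^(1/5) = 12.2675

GM = 12.2675


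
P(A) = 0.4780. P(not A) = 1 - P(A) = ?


P(not A) = 1 - 0.4780 = 0.5220

P(not A) = 0.5220


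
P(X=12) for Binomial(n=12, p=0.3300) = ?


C(12,12) = 1
p^12 = 1.667890e-06
(1-p)^0 = 1.000000
P = 1 * 1.667890e-06 * 1.000000 = 1.6679e-06

P(X=12) = 1.6679e-06


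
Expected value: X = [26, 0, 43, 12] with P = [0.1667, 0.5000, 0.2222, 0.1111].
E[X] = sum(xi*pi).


E[X] = 26*0.1667 + 0*0.5000 + 43*0.2222 + 12*0.1111
= 4.3342 + 0 + 9.5546 + 1.3332
= 15.2220

E[X] = 15.2220


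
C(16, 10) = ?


C(16,10) = 16!/(10! × 6!)
= 20922789888000/(3628800 × 720)
= 8008

C(16,10) = 8008


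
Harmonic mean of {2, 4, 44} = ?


Sum of reciprocals = 1/2 + 1/4 + 1/44 = 0.772727
HM = 3/0.772727 = 3.8824

HM = 3.8824


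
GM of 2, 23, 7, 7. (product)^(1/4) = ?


Product = 2 × 23 × 7 × 7 = 2254
GM = 2254^(1/4) = 6.8903

GM = 6.8903


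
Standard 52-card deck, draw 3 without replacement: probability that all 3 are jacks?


P(all jacks) = (4/52) × (3/51) × (2/50)
= 0.0002

P = 0.0002


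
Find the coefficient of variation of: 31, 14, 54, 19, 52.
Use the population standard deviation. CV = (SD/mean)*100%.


Mean = 34.0000
SD = 16.4803
CV = (16.4803/34.0000)*100 = 48.4714%

CV = 48.4714%


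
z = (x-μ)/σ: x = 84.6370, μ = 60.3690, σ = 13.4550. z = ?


z = (84.6370 - 60.3690)/13.4550
= 24.2680/13.4550
= 1.8036

z = 1.8036


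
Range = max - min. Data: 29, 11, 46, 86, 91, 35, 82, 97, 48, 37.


Max = 97, Min = 11
Range = 97 - 11 = 86

Range = 86


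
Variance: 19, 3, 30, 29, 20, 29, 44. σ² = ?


Mean = 24.8571
Squared deviations: 34.3061, 477.7347, 26.4490, 17.1633, 23.5918, 17.1633, 366.4490
Sum = 962.8571
Variance = 962.8571/7 = 137.5510

Variance = 137.5510


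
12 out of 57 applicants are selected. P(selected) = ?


P = 12/57 = 0.2105

P = 0.2105


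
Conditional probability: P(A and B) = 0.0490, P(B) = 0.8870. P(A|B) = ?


P(A|B) = 0.0490/0.8870 = 0.0552

P(A|B) = 0.0552


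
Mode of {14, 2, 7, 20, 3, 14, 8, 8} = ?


Frequencies: 2:1, 3:1, 7:1, 8:2, 14:2, 20:1
Max frequency = 2
Mode = 8, 14

Mode = 8, 14


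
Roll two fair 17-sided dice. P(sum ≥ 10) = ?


Total outcomes = 17×17 = 289
Favorable (sum ≥ 10): 253
P = 253/289 = 0.8754

P = 0.8754


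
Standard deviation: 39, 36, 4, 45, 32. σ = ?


Mean = 31.2000
Variance = 202.9600
SD = sqrt(202.9600) = 14.2464

SD = 14.2464


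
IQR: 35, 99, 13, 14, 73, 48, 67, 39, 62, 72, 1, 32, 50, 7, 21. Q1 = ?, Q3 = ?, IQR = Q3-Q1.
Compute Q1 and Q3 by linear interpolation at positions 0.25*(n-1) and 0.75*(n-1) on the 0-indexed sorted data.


Sorted: 1, 7, 13, 14, 21, 32, 35, 39, 48, 50, 62, 67, 72, 73, 99
Q1 (25th %ile) = 17.5000
Q3 (75th %ile) = 64.5000
IQR = 64.5000 - 17.5000 = 47.0000

IQR = 47.0000


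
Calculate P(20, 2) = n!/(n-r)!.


P(20,2) = 20!/18!
= 2432902008176640000/6402373705728000
= 380

P(20,2) = 380


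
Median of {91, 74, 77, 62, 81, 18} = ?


Sorted: 18, 62, 74, 77, 81, 91
n = 6 (even)
Middle values: 74 and 77
Median = (74+77)/2 = 75.5000

Median = 75.5000


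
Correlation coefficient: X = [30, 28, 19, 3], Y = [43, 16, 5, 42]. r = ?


Mean X = 20.0000, Mean Y = 26.5000
SD X = 10.653638, SD Y = 16.469669
Cov = -40.250000
r = -40.250000/(10.653638*16.469669) = -0.2294

r = -0.2294


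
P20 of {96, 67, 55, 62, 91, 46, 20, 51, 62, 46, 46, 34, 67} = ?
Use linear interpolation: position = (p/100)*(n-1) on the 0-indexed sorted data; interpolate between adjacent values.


Sorted: 20, 34, 46, 46, 46, 51, 55, 62, 62, 67, 67, 91, 96
n = 13
Index = 20/100 * 12 = 2.4000
Lower = data[2] = 46, Upper = data[3] = 46
P20 = 46 + 0.4000*(0) = 46.0000

P20 = 46.0000


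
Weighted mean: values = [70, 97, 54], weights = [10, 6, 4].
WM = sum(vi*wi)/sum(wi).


Numerator = 70*10 + 97*6 + 54*4 = 1498
Denominator = 10 + 6 + 4 = 20
WM = 1498/20 = 74.9000

WM = 74.9000


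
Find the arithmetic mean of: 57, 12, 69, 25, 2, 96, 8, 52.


Sum = 57 + 12 + 69 + 25 + 2 + 96 + 8 + 52 = 321
n = 8
Mean = 321/8 = 40.1250

Mean = 40.1250


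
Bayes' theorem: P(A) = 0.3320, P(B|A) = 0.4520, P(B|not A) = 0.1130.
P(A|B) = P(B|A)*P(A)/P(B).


P(B) = P(B|A)*P(A) + P(B|A')*P(A')
= 0.4520*0.3320 + 0.1130*0.6680
= 0.150064 + 0.075484 = 0.225548
P(A|B) = 0.150064/0.225548 = 0.6653

P(A|B) = 0.6653


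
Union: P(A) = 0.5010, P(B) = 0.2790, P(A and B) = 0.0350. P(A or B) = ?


P(A∪B) = 0.5010 + 0.2790 - 0.0350
= 0.7800 - 0.0350
= 0.7450

P(A∪B) = 0.7450


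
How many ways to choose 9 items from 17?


C(17,9) = 17!/(9! × 8!)
= 355687428096000/(362880 × 40320)
= 24310

C(17,9) = 24310


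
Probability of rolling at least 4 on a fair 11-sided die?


Favorable outcomes (roll ≥ 4): 8
Total outcomes = 11
P = 8/11 = 0.7273

P = 0.7273


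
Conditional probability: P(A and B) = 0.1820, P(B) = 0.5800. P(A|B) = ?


P(A|B) = 0.1820/0.5800 = 0.3138

P(A|B) = 0.3138


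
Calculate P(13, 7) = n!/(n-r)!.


P(13,7) = 13!/6!
= 6227020800/720
= 8648640

P(13,7) = 8648640


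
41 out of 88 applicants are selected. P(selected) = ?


P = 41/88 = 0.4659

P = 0.4659


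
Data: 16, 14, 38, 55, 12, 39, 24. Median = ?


Sorted: 12, 14, 16, 24, 38, 39, 55
n = 7 (odd)
Middle value = 24

Median = 24


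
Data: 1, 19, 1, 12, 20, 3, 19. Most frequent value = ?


Frequencies: 1:2, 3:1, 12:1, 19:2, 20:1
Max frequency = 2
Mode = 1, 19

Mode = 1, 19


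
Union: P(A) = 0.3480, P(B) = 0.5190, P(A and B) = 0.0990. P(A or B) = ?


P(A∪B) = 0.3480 + 0.5190 - 0.0990
= 0.8670 - 0.0990
= 0.7680

P(A∪B) = 0.7680


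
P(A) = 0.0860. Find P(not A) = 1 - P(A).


P(not A) = 1 - 0.0860 = 0.9140

P(not A) = 0.9140


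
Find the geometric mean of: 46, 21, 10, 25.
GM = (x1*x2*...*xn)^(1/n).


Product = 46 × 21 × 10 × 25 = 241500
GM = 241500^(1/4) = 22.1681

GM = 22.1681


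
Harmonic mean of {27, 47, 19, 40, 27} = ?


Sum of reciprocals = 1/27 + 1/47 + 1/19 + 1/40 + 1/27 = 0.172982
HM = 5/0.172982 = 28.9047

HM = 28.9047


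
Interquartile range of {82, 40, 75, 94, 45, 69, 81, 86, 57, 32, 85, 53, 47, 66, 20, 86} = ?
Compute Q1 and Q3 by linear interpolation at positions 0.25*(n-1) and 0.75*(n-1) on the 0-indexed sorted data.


Sorted: 20, 32, 40, 45, 47, 53, 57, 66, 69, 75, 81, 82, 85, 86, 86, 94
Q1 (25th %ile) = 46.5000
Q3 (75th %ile) = 82.7500
IQR = 82.7500 - 46.5000 = 36.2500

IQR = 36.2500


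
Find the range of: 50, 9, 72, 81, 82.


Max = 82, Min = 9
Range = 82 - 9 = 73

Range = 73


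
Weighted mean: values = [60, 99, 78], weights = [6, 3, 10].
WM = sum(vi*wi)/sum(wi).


Numerator = 60*6 + 99*3 + 78*10 = 1437
Denominator = 6 + 3 + 10 = 19
WM = 1437/19 = 75.6316

WM = 75.6316


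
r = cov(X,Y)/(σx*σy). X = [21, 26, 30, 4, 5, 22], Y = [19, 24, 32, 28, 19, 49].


Mean X = 18.0000, Mean Y = 28.5000
SD X = 9.983319, SD Y = 10.275375
Cov = 31.666667
r = 31.666667/(9.983319*10.275375) = 0.3087

r = 0.3087


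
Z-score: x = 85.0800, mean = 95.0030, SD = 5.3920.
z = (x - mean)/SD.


z = (85.0800 - 95.0030)/5.3920
= -9.9230/5.3920
= -1.8403

z = -1.8403


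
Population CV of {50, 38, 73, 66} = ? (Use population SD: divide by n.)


Mean = 56.7500
SD = 13.6634
CV = (13.6634/56.7500)*100 = 24.0764%

CV = 24.0764%


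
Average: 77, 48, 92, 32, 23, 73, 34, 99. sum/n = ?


Sum = 77 + 48 + 92 + 32 + 23 + 73 + 34 + 99 = 478
n = 8
Mean = 478/8 = 59.7500

Mean = 59.7500


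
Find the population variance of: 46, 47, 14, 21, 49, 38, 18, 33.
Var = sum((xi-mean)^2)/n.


Mean = 33.2500
Squared deviations: 162.5625, 189.0625, 370.5625, 150.0625, 248.0625, 22.5625, 232.5625, 0.0625
Sum = 1375.5000
Variance = 1375.5000/8 = 171.9375

Variance = 171.9375


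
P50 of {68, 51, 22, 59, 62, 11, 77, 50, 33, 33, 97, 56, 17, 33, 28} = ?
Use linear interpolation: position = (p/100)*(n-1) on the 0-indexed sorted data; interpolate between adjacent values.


Sorted: 11, 17, 22, 28, 33, 33, 33, 50, 51, 56, 59, 62, 68, 77, 97
n = 15
Index = 50/100 * 14 = 7.0000
Lower = data[7] = 50, Upper = data[8] = 51
P50 = 50 + 0*(1) = 50.0000

P50 = 50.0000


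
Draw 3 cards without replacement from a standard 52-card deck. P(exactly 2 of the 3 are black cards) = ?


Hypergeometric: P(X=2) = C(26,2)·C(26,1) / C(52,3)
= 325 × 26 / 22100
= 8450/22100 = 0.3824

P = 0.3824


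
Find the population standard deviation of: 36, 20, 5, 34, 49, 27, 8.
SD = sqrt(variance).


Mean = 25.5714
Variance = 213.3878
SD = sqrt(213.3878) = 14.6078

SD = 14.6078


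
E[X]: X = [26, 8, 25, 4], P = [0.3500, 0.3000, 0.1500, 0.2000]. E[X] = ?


E[X] = 26*0.3500 + 8*0.3000 + 25*0.1500 + 4*0.2000
= 9.1000 + 2.4000 + 3.7500 + 0.8000
= 16.0500

E[X] = 16.0500


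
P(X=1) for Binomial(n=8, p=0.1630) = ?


C(8,1) = 8
p^1 = 0.163000
(1-p)^7 = 0.287792
P = 8 * 0.163000 * 0.287792 = 0.3753

P(X=1) = 0.3753


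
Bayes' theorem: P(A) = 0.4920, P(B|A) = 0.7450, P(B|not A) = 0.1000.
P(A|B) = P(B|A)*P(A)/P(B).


P(B) = P(B|A)*P(A) + P(B|A')*P(A')
= 0.7450*0.4920 + 0.1000*0.5080
= 0.366540 + 0.050800 = 0.417340
P(A|B) = 0.366540/0.417340 = 0.8783

P(A|B) = 0.8783


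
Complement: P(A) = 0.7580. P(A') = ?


P(not A) = 1 - 0.7580 = 0.2420

P(not A) = 0.2420


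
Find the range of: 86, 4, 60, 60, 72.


Max = 86, Min = 4
Range = 86 - 4 = 82

Range = 82


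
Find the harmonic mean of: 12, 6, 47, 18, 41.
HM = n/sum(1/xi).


Sum of reciprocals = 1/12 + 1/6 + 1/47 + 1/18 + 1/41 = 0.351222
HM = 5/0.351222 = 14.2360

HM = 14.2360


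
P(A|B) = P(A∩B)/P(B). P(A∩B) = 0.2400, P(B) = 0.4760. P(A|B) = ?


P(A|B) = 0.2400/0.4760 = 0.5042

P(A|B) = 0.5042


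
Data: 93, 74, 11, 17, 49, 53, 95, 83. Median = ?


Sorted: 11, 17, 49, 53, 74, 83, 93, 95
n = 8 (even)
Middle values: 53 and 74
Median = (53+74)/2 = 63.5000

Median = 63.5000


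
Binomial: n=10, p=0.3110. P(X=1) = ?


C(10,1) = 10
p^1 = 0.311000
(1-p)^9 = 0.034992
P = 10 * 0.311000 * 0.034992 = 0.1088

P(X=1) = 0.1088


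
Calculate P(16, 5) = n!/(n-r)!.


P(16,5) = 16!/11!
= 20922789888000/39916800
= 524160

P(16,5) = 524160


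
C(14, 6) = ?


C(14,6) = 14!/(6! × 8!)
= 87178291200/(720 × 40320)
= 3003

C(14,6) = 3003


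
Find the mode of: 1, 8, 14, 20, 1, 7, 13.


Frequencies: 1:2, 7:1, 8:1, 13:1, 14:1, 20:1
Max frequency = 2
Mode = 1

Mode = 1
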